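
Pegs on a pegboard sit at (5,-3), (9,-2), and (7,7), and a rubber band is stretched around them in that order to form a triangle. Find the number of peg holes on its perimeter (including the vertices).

The number of boundary lattice points is Σ gcd(|Δx|,|Δy|) = gcd(4,1) + gcd(2,9) + gcd(2,10) = 1+1+2 = 4.

4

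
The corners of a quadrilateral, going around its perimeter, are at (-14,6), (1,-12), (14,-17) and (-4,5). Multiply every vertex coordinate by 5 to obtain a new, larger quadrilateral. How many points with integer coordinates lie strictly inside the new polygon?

By the shoelace formula, twice the signed area is |[(-14)·(-12) − 1·6] + [1·(-17) − 14·(-12)] + [14·5 − (-4)·(-17)] + [(-4)·6 − (-14)·5]| = 361, so the area is 180.5.
Along each edge there are gcd(|Δx|,|Δy|)+1 lattice points, so counting each shared vertex once the boundary has gcd(15,18) + gcd(13,5) + gcd(18,22) + gcd(10,1) = 3+1+2+1 = 7.
Scaling by 5 multiplies the area by 5² = 25 (so the new area is 9025/2) and multiplies the boundary lattice-point count by 5, giving 35.
By Pick's theorem, the interior count of the dilated polygon is 9025/2 − 35/2 + 1 = 4496.

4496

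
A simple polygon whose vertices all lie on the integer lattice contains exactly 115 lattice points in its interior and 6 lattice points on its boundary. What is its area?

117

Pick's theorem states A = I + B/2 − 1, so A = 115 + 6/2 − 1 = 117.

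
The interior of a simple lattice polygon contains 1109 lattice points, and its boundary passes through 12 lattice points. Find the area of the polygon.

Pick's theorem states A = I + B/2 − 1, so A = 1109 + 12/2 − 1 = 1114.

1114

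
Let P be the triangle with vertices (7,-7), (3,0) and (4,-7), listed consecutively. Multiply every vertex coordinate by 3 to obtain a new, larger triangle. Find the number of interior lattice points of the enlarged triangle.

The shoelace formula gives twice the area as |[7·0 − 3·(-7)] + [3·(-7) − 4·0] + [4·(-7) − 7·(-7)]| = 21, so the area is 21/2.
Along each edge there are gcd(|Δx|,|Δy|)+1 lattice points, so counting each shared vertex once the boundary has gcd(4,7) + gcd(1,7) + gcd(3,0) = 1+1+3 = 5.
Scaling by 3 multiplies the area by 3² = 9 (so the new area is 189/2) and multiplies the boundary lattice-point count by 3, giving 15.
By Pick's theorem, the interior count of the dilated polygon is 189/2 − 15/2 + 1 = 88.

88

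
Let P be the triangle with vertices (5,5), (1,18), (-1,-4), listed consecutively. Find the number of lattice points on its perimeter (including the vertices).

Along each edge there are gcd(|Δx|,|Δy|)+1 lattice points, so counting each shared vertex once the boundary has gcd(4,13) + gcd(2,22) + gcd(6,9) = 1+2+3 = 6.

6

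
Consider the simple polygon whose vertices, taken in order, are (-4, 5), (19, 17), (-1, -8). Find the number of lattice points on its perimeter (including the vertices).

Along each edge there are gcd(|Δx|,|Δy|)+1 lattice points, so counting each shared vertex once the boundary has gcd(23,12) + gcd(20,25) + gcd(3,13) = 1+5+1 = 7.

7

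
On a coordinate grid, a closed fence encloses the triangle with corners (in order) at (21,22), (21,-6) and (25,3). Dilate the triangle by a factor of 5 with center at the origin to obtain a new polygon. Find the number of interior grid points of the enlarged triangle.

The shoelace formula gives twice the area as |[21·(-6) − 21·22] + [21·3 − 25·(-6)] + [25·22 − 21·3]| = 112, so the area is 56.
The number of boundary lattice points is Σ gcd(|Δx|,|Δy|) = gcd(0,28) + gcd(4,9) + gcd(4,19) = 28+1+1 = 30.
Scaling by 5 multiplies the area by 5² = 25 (so the new area is 1400) and multiplies the boundary lattice-point count by 5, giving 150.
By Pick's theorem, the interior count of the dilated polygon is 1400 − 150/2 + 1 = 1326.

1326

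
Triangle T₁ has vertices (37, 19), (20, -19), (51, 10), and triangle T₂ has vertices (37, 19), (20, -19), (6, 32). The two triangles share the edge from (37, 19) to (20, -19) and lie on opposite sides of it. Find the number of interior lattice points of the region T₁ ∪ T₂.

The union is the simple quadrilateral with vertices (37, 19), (51, 10), (20, -19), (6, 32) in order.
The shoelace formula gives twice the area as |(37·10 − 51·19) + (51·(-19) − 20·10) + (20·32 − 6·(-19)) + (6·19 − 37·32)| = 2084, so the area is 1042.
Summing gcd(|Δx|,|Δy|) over the edges gives the boundary count: gcd(14,9) + gcd(31,29) + gcd(14,51) + gcd(31,13) = 1+1+1+1 = 4.
By Pick's theorem I = A − B/2 + 1 = 1042 − 4/2 + 1 = 1041.

1041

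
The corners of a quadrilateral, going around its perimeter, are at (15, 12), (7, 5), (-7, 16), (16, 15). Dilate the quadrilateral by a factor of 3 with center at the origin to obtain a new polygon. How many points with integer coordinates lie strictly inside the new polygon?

1147

By the shoelace formula, twice the signed area is |[15·5 − 7·12] + [7·16 − (-7)·5] + [(-7)·15 − 16·16] + [16·12 − 15·15]| = 256, so the area is 128.
Summing gcd(|Δx|,|Δy|) over the edges gives the boundary count: gcd(8,7) + gcd(14,11) + gcd(23,1) + gcd(1,3) = 1+1+1+1 = 4.
Scaling by 3 multiplies the area by 3² = 9 (so the new area is 1152) and multiplies the boundary lattice-point count by 3, giving 12.
By Pick's theorem, the interior count of the dilated polygon is 1152 − 12/2 + 1 = 1147.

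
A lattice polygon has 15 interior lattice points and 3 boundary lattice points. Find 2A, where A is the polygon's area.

Pick's theorem states A = I + B/2 − 1, so A = 15 + 3/2 − 1 = 31/2.
Hence 2A = 31.

31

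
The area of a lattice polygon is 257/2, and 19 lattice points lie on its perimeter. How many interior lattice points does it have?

120

Pick's theorem A = I + B/2 − 1 rearranges to I = A − B/2 + 1 = 257/2 − 19/2 + 1 = 120.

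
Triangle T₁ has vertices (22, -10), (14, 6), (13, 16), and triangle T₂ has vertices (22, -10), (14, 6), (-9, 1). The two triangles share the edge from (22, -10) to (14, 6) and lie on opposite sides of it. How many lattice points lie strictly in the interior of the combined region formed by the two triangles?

235

The union is the simple quadrilateral with vertices (22, -10), (13, 16), (14, 6), (-9, 1) in order.
Using the shoelace formula, 2A = |[22·16 − 13·(-10)] + [13·6 − 14·16] + [14·1 − (-9)·6] + [(-9)·(-10) − 22·1]| = 472, so the area is 236.
Along each edge there are gcd(|Δx|,|Δy|)+1 lattice points, so counting each shared vertex once the boundary has gcd(9,26) + gcd(1,10) + gcd(23,5) + gcd(31,11) = 1+1+1+1 = 4.
By Pick's theorem I = A − B/2 + 1 = 236 − 4/2 + 1 = 235.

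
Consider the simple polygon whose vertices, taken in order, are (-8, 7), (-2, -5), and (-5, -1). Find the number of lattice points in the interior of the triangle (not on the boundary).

Using the shoelace formula, 2A = |((-8)·(-5) − (-2)·7) + ((-2)·(-1) − (-5)·(-5)) + ((-5)·7 − (-8)·(-1))| = 12, so the area is 6.
The number of boundary lattice points is Σ gcd(|Δx|,|Δy|) = gcd(6,12) + gcd(3,4) + gcd(3,8) = 6+1+1 = 8.
Pick's theorem gives I = A − B/2 + 1 = 6 − 8/2 + 1 = 3.

3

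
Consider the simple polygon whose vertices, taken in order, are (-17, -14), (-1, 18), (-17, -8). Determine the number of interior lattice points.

The shoelace formula gives twice the area as |((-17)·18 − (-1)·(-14)) + ((-1)·(-8) − (-17)·18) + ((-17)·(-14) − (-17)·(-8))| = 96, so the area is 48.
Along each edge there are gcd(|Δx|,|Δy|)+1 lattice points, so counting each shared vertex once the boundary has gcd(16,32) + gcd(16,26) + gcd(0,6) = 16+2+6 = 24.
By Pick's theorem A = I + B/2 − 1, so I = 48 − 24/2 + 1 = 37.

37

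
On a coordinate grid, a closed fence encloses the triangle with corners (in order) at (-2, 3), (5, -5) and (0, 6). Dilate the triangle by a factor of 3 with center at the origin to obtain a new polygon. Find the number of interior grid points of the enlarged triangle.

By the shoelace formula, twice the signed area is |((-2)·(-5) − 5·3) + (5·6 − 0·(-5)) + (0·3 − (-2)·6)| = 37, so the area is 18.5.
The number of boundary lattice points is Σ gcd(|Δx|,|Δy|) = gcd(7,8) + gcd(5,11) + gcd(2,3) = 1+1+1 = 3.
Scaling by 3 multiplies the area by 3² = 9 (so the new area is 166.5) and multiplies the boundary lattice-point count by 3, giving 9.
By Pick's theorem, the interior count of the dilated polygon is 166.5 − 9/2 + 1 = 163.

163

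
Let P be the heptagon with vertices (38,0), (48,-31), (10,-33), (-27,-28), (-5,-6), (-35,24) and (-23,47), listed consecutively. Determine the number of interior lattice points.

Using the shoelace formula, 2A = |(38·(-31) − 48·0) + (48·(-33) − 10·(-31)) + (10·(-28) − (-27)·(-33)) + ((-27)·(-6) − (-5)·(-28)) + ((-5)·24 − (-35)·(-6)) + ((-35)·47 − (-23)·24) + ((-23)·0 − 38·47)| = 6810, so the area is 3405.
Along each edge there are gcd(|Δx|,|Δy|)+1 lattice points, so counting each shared vertex once the boundary has gcd(10,31) + gcd(38,2) + gcd(37,5) + gcd(22,22) + gcd(30,30) + gcd(12,23) + gcd(61,47) = 1+2+1+22+30+1+1 = 58.
By Pick's theorem A = I + B/2 − 1, so I = 3405 − 58/2 + 1 = 3377.

3377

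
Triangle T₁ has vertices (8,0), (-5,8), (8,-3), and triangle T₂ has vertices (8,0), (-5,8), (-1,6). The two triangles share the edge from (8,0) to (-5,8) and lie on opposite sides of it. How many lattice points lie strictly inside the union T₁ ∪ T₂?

19

The union is the simple quadrilateral with vertices (8,0), (8,-3), (-5,8), (-1,6) in order.
The shoelace formula gives twice the area as |(8·(-3) − 8·0) + (8·8 − (-5)·(-3)) + ((-5)·6 − (-1)·8) + ((-1)·0 − 8·6)| = 45, so the area is 22.5.
Summing gcd(|Δx|,|Δy|) over the edges gives the boundary count: gcd(0,3) + gcd(13,11) + gcd(4,2) + gcd(9,6) = 3+1+2+3 = 9.
By Pick's theorem I = A − B/2 + 1 = 22.5 − 9/2 + 1 = 19.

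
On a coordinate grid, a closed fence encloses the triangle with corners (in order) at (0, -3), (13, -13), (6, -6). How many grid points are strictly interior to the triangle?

6

Using the shoelace formula, 2A = |(0·(-13) − 13·(-3)) + (13·(-6) − 6·(-13)) + (6·(-3) − 0·(-6))| = 21, so the area is 21/2.
The number of boundary lattice points is Σ gcd(|Δx|,|Δy|) = gcd(13,10) + gcd(7,7) + gcd(6,3) = 1+7+3 = 11.
By Pick's theorem A = I + B/2 − 1, so I = 21/2 − 11/2 + 1 = 6.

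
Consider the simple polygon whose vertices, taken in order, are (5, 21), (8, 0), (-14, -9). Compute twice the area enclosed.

By the shoelace formula, twice the signed area is |(5·0 − 8·21) + (8·(-9) − (-14)·0) + ((-14)·21 − 5·(-9))| = 489, so the area is 489/2.

489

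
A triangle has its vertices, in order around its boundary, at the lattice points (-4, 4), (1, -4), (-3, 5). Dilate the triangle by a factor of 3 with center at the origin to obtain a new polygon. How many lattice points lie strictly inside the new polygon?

55

Using the shoelace formula, 2A = |[(-4)·(-4) − 1·4] + [1·5 − (-3)·(-4)] + [(-3)·4 − (-4)·5]| = 13, so the area is 13/2.
Summing gcd(|Δx|,|Δy|) over the edges gives the boundary count: gcd(5,8) + gcd(4,9) + gcd(1,1) = 1+1+1 = 3.
Scaling by 3 multiplies the area by 3² = 9 (so the new area is 58.5) and multiplies the boundary lattice-point count by 3, giving 9.
By Pick's theorem, the interior count of the dilated polygon is 58.5 − 9/2 + 1 = 55.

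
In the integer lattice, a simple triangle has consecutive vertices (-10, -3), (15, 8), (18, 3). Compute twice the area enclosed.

By the shoelace formula, twice the signed area is |((-10)·8 − 15·(-3)) + (15·3 − 18·8) + (18·(-3) − (-10)·3)| = 158, so the area is 79.

158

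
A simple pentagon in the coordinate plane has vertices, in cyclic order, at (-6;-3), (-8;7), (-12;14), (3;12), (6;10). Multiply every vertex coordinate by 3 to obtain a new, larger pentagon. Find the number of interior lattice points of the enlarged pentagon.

1252

The shoelace formula gives twice the area as |((-6)·7 − (-8)·(-3)) + ((-8)·14 − (-12)·7) + ((-12)·12 − 3·14) + (3·10 − 6·12) + (6·(-3) − (-6)·10)| = 280, so the area is 140.
Along each edge there are gcd(|Δx|,|Δy|)+1 lattice points, so counting each shared vertex once the boundary has gcd(2,10) + gcd(4,7) + gcd(15,2) + gcd(3,2) + gcd(12,13) = 2+1+1+1+1 = 6.
Scaling by 3 multiplies the area by 3² = 9 (so the new area is 1260) and multiplies the boundary lattice-point count by 3, giving 18.
By Pick's theorem, the interior count of the dilated polygon is 1260 − 18/2 + 1 = 1252.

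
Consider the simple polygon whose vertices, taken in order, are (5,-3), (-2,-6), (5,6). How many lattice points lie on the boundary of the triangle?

11

Summing gcd(|Δx|,|Δy|) over the edges gives the boundary count: gcd(7,3) + gcd(7,12) + gcd(0,9) = 1+1+9 = 11.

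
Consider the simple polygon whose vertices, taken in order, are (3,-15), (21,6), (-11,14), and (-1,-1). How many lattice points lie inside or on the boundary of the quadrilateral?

Using the shoelace formula, 2A = |(3·6 − 21·(-15)) + (21·14 − (-11)·6) + ((-11)·(-1) − (-1)·14) + ((-1)·(-15) − 3·(-1))| = 736, so the area is 368.
Summing gcd(|Δx|,|Δy|) over the edges gives the boundary count: gcd(18,21) + gcd(32,8) + gcd(10,15) + gcd(4,14) = 3+8+5+2 = 18.
Pick's theorem gives I = A − B/2 + 1 = 368 − 18/2 + 1 = 360, so the closed region contains I + B = 360 + 18 = 378 lattice points.

378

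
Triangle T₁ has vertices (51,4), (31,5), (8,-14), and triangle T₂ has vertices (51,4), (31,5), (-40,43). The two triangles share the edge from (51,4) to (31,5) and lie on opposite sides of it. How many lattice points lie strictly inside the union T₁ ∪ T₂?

539

The union is the simple quadrilateral with vertices (51,4), (8,-14), (31,5), (-40,43) in order.
Using the shoelace formula, 2A = |[51·(-14) − 8·4] + [8·5 − 31·(-14)] + [31·43 − (-40)·5] + [(-40)·4 − 51·43]| = 1092, so the area is 546.
Summing gcd(|Δx|,|Δy|) over the edges gives the boundary count: gcd(43,18) + gcd(23,19) + gcd(71,38) + gcd(91,39) = 1+1+1+13 = 16.
By Pick's theorem I = A − B/2 + 1 = 546 − 16/2 + 1 = 539.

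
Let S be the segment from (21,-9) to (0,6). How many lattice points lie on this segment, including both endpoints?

4

The number of lattice points on a segment between lattice points is gcd(|Δx|,|Δy|) + 1 = gcd(21,15) + 1 = 3 + 1 = 4.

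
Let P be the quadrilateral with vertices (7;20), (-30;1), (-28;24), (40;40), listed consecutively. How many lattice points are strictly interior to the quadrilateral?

Using the shoelace formula, 2A = |(7·1 − (-30)·20) + ((-30)·24 − (-28)·1) + ((-28)·40 − 40·24) + (40·20 − 7·40)| = 1645, so the area is 1645/2.
The number of boundary lattice points is Σ gcd(|Δx|,|Δy|) = gcd(37,19) + gcd(2,23) + gcd(68,16) + gcd(33,20) = 1+1+4+1 = 7.
By Pick's theorem A = I + B/2 − 1, so I = 1645/2 − 7/2 + 1 = 820.

820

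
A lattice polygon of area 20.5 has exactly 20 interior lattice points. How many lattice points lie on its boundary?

3

Pick's theorem gives A = I + B/2 − 1, so B = 2(A − I + 1) = 2(20.5 − 20 + 1) = 3.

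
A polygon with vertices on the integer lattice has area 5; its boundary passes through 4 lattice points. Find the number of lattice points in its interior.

Pick's theorem A = I + B/2 − 1 rearranges to I = A − B/2 + 1 = 5 − 4/2 + 1 = 4.

4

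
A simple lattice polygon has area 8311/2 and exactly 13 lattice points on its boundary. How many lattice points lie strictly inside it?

Pick's theorem A = I + B/2 − 1 rearranges to I = A − B/2 + 1 = 8311/2 − 13/2 + 1 = 4150.

4150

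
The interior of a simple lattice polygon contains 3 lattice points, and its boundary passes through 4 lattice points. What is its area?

4

By Pick's theorem, A = I + B/2 − 1 = 3 + 4/2 − 1 = 4.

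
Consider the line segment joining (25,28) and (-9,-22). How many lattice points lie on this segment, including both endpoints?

The number of lattice points on a segment between lattice points is gcd(|Δx|,|Δy|) + 1 = gcd(34,50) + 1 = 2 + 1 = 3.

3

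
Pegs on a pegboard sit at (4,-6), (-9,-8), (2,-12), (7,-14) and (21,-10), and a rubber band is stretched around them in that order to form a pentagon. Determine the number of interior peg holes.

114

By the shoelace formula, twice the signed area is |(4·(-8) − (-9)·(-6)) + ((-9)·(-12) − 2·(-8)) + (2·(-14) − 7·(-12)) + (7·(-10) − 21·(-14)) + (21·(-6) − 4·(-10))| = 232, so the area is 116.
Along each edge there are gcd(|Δx|,|Δy|)+1 lattice points, so counting each shared vertex once the boundary has gcd(13,2) + gcd(11,4) + gcd(5,2) + gcd(14,4) + gcd(17,4) = 1+1+1+2+1 = 6.
By Pick's theorem A = I + B/2 − 1, so I = 116 − 6/2 + 1 = 114.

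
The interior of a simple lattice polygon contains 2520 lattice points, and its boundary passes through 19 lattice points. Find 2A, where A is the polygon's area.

By Pick's theorem, A = I + B/2 − 1 = 2520 + 19/2 − 1 = 5057/2.
Hence 2A = 5057.

5057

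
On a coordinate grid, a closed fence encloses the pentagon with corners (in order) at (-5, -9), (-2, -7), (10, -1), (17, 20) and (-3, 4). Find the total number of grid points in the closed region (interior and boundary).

The shoelace formula gives twice the area as |[(-5)·(-7) − (-2)·(-9)] + [(-2)·(-1) − 10·(-7)] + [10·20 − 17·(-1)] + [17·4 − (-3)·20] + [(-3)·(-9) − (-5)·4]| = 481, so the area is 481/2.
The number of boundary lattice points is Σ gcd(|Δx|,|Δy|) = gcd(3,2) + gcd(12,6) + gcd(7,21) + gcd(20,16) + gcd(2,13) = 1+6+7+4+1 = 19.
Pick's theorem gives I = A − B/2 + 1 = 481/2 − 19/2 + 1 = 232, so the closed region contains I + B = 232 + 19 = 251 lattice points.

251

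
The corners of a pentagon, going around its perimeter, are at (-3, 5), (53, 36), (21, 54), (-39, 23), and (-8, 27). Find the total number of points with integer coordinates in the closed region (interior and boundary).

1751

The shoelace formula gives twice the area as |[(-3)·36 − 53·5] + [53·54 − 21·36] + [21·23 − (-39)·54] + [(-39)·27 − (-8)·23] + [(-8)·5 − (-3)·27]| = 3494, so the area is 1747.
The number of boundary lattice points is Σ gcd(|Δx|,|Δy|) = gcd(56,31) + gcd(32,18) + gcd(60,31) + gcd(31,4) + gcd(5,22) = 1+2+1+1+1 = 6.
Pick's theorem gives I = A − B/2 + 1 = 1747 − 6/2 + 1 = 1745, so the closed region contains I + B = 1745 + 6 = 1751 lattice points.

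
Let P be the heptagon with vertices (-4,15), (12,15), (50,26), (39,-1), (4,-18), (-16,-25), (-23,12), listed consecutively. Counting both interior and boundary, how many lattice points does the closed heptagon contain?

1958

The shoelace formula gives twice the area as |((-4)·15 − 12·15) + (12·26 − 50·15) + (50·(-1) − 39·26) + (39·(-18) − 4·(-1)) + (4·(-25) − (-16)·(-18)) + ((-16)·12 − (-23)·(-25)) + ((-23)·15 − (-4)·12)| = 3892, so the area is 1946.
The number of boundary lattice points is Σ gcd(|Δx|,|Δy|) = gcd(16,0) + gcd(38,11) + gcd(11,27) + gcd(35,17) + gcd(20,7) + gcd(7,37) + gcd(19,3) = 16+1+1+1+1+1+1 = 22.
Pick's theorem gives I = A − B/2 + 1 = 1946 − 22/2 + 1 = 1936, so the closed region contains I + B = 1936 + 22 = 1958 lattice points.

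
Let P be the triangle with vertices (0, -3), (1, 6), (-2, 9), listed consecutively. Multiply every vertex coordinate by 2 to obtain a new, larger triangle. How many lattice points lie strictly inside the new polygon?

The shoelace formula gives twice the area as |[0·6 − 1·(-3)] + [1·9 − (-2)·6] + [(-2)·(-3) − 0·9]| = 30, so the area is 15.
The number of boundary lattice points is Σ gcd(|Δx|,|Δy|) = gcd(1,9) + gcd(3,3) + gcd(2,12) = 1+3+2 = 6.
Scaling by 2 multiplies the area by 2² = 4 (so the new area is 60) and multiplies the boundary lattice-point count by 2, giving 12.
By Pick's theorem, the interior count of the dilated polygon is 60 − 12/2 + 1 = 55.

55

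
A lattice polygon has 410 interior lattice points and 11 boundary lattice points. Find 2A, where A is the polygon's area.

By Pick's theorem, A = I + B/2 − 1 = 410 + 11/2 − 1 = 829/2.
Hence 2A = 829.

829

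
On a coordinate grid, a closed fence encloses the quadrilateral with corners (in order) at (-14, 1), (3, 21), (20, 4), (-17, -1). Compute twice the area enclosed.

Using the shoelace formula, 2A = |[(-14)·21 − 3·1] + [3·4 − 20·21] + [20·(-1) − (-17)·4] + [(-17)·1 − (-14)·(-1)]| = 688, so the area is 344.

688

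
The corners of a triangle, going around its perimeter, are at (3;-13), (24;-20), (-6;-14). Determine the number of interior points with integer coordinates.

The shoelace formula gives twice the area as |[3·(-20) − 24·(-13)] + [24·(-14) − (-6)·(-20)] + [(-6)·(-13) − 3·(-14)]| = 84, so the area is 42.
The number of boundary lattice points is Σ gcd(|Δx|,|Δy|) = gcd(21,7) + gcd(30,6) + gcd(9,1) = 7+6+1 = 14.
By Pick's theorem A = I + B/2 − 1, so I = 42 − 14/2 + 1 = 36.

36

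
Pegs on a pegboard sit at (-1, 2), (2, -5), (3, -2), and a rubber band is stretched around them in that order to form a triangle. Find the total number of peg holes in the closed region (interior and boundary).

The shoelace formula gives twice the area as |((-1)·(-5) − 2·2) + (2·(-2) − 3·(-5)) + (3·2 − (-1)·(-2))| = 16, so the area is 8.
Summing gcd(|Δx|,|Δy|) over the edges gives the boundary count: gcd(3,7) + gcd(1,3) + gcd(4,4) = 1+1+4 = 6.
Pick's theorem gives I = A − B/2 + 1 = 8 − 6/2 + 1 = 6, so the closed region contains I + B = 6 + 6 = 12 lattice points.

12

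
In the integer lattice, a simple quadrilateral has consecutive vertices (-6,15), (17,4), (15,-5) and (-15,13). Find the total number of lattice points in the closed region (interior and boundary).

By the shoelace formula, twice the signed area is |[(-6)·4 − 17·15] + [17·(-5) − 15·4] + [15·13 − (-15)·(-5)] + [(-15)·15 − (-6)·13]| = 451, so the area is 451/2.
The number of boundary lattice points is Σ gcd(|Δx|,|Δy|) = gcd(23,11) + gcd(2,9) + gcd(30,18) + gcd(9,2) = 1+1+6+1 = 9.
Pick's theorem gives I = A − B/2 + 1 = 451/2 − 9/2 + 1 = 222, so the closed region contains I + B = 222 + 9 = 231 lattice points.

231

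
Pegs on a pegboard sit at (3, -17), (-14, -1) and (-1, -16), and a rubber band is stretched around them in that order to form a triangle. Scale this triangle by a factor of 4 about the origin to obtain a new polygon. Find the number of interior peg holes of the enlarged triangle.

371

Using the shoelace formula, 2A = |(3·(-1) − (-14)·(-17)) + ((-14)·(-16) − (-1)·(-1)) + ((-1)·(-17) − 3·(-16))| = 47, so the area is 47/2.
The number of boundary lattice points is Σ gcd(|Δx|,|Δy|) = gcd(17,16) + gcd(13,15) + gcd(4,1) = 1+1+1 = 3.
Scaling by 4 multiplies the area by 4² = 16 (so the new area is 376) and multiplies the boundary lattice-point count by 4, giving 12.
By Pick's theorem, the interior count of the dilated polygon is 376 − 12/2 + 1 = 371.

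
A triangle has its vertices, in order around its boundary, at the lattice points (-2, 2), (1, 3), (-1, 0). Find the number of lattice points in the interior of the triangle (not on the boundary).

3

Using the shoelace formula, 2A = |[(-2)·3 − 1·2] + [1·0 − (-1)·3] + [(-1)·2 − (-2)·0]| = 7, so the area is 7/2.
Summing gcd(|Δx|,|Δy|) over the edges gives the boundary count: gcd(3,1) + gcd(2,3) + gcd(1,2) = 1+1+1 = 3.
By Pick's theorem A = I + B/2 − 1, so I = 7/2 − 3/2 + 1 = 3.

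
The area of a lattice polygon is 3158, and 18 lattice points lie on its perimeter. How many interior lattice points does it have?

From Pick's theorem, I = A − B/2 + 1 = 3158 − 18/2 + 1 = 3150.

3150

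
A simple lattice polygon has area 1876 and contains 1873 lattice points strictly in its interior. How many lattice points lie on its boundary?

8

Pick's theorem gives A = I + B/2 − 1, so B = 2(A − I + 1) = 2(1876 − 1873 + 1) = 8.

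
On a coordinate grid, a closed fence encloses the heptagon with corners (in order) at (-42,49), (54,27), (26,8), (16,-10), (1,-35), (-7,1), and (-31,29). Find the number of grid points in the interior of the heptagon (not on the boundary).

2844

By the shoelace formula, twice the signed area is |[(-42)·27 − 54·49] + [54·8 − 26·27] + [26·(-10) − 16·8] + [16·(-35) − 1·(-10)] + [1·1 − (-7)·(-35)] + [(-7)·29 − (-31)·1] + [(-31)·49 − (-42)·29]| = 5705, so the area is 2852.5.
The number of boundary lattice points is Σ gcd(|Δx|,|Δy|) = gcd(96,22) + gcd(28,19) + gcd(10,18) + gcd(15,25) + gcd(8,36) + gcd(24,28) + gcd(11,20) = 2+1+2+5+4+4+1 = 19.
Pick's theorem gives I = A − B/2 + 1 = 2852.5 − 19/2 + 1 = 2844.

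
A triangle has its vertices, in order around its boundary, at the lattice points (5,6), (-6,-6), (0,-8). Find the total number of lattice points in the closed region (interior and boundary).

By the shoelace formula, twice the signed area is |(5·(-6) − (-6)·6) + ((-6)·(-8) − 0·(-6)) + (0·6 − 5·(-8))| = 94, so the area is 47.
Summing gcd(|Δx|,|Δy|) over the edges gives the boundary count: gcd(11,12) + gcd(6,2) + gcd(5,14) = 1+2+1 = 4.
Pick's theorem gives I = A − B/2 + 1 = 47 − 4/2 + 1 = 46, so the closed region contains I + B = 46 + 4 = 50 lattice points.

50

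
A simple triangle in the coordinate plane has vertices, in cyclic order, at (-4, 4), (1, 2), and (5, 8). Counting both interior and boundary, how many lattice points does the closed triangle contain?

22

Using the shoelace formula, 2A = |[(-4)·2 − 1·4] + [1·8 − 5·2] + [5·4 − (-4)·8]| = 38, so the area is 19.
The number of boundary lattice points is Σ gcd(|Δx|,|Δy|) = gcd(5,2) + gcd(4,6) + gcd(9,4) = 1+2+1 = 4.
Pick's theorem gives I = A − B/2 + 1 = 19 − 4/2 + 1 = 18, so the closed region contains I + B = 18 + 4 = 22 lattice points.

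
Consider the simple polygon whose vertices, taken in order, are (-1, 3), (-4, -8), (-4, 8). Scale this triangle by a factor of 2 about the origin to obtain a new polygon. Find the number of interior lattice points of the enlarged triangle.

Using the shoelace formula, 2A = |[(-1)·(-8) − (-4)·3] + [(-4)·8 − (-4)·(-8)] + [(-4)·3 − (-1)·8]| = 48, so the area is 24.
The number of boundary lattice points is Σ gcd(|Δx|,|Δy|) = gcd(3,11) + gcd(0,16) + gcd(3,5) = 1+16+1 = 18.
Scaling by 2 multiplies the area by 2² = 4 (so the new area is 96) and multiplies the boundary lattice-point count by 2, giving 36.
By Pick's theorem, the interior count of the dilated polygon is 96 − 36/2 + 1 = 79.

79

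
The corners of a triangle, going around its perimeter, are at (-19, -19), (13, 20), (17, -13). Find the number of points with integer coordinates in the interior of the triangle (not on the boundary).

By the shoelace formula, twice the signed area is |[(-19)·20 − 13·(-19)] + [13·(-13) − 17·20] + [17·(-19) − (-19)·(-13)]| = 1212, so the area is 606.
Summing gcd(|Δx|,|Δy|) over the edges gives the boundary count: gcd(32,39) + gcd(4,33) + gcd(36,6) = 1+1+6 = 8.
By Pick's theorem A = I + B/2 − 1, so I = 606 − 8/2 + 1 = 603.

603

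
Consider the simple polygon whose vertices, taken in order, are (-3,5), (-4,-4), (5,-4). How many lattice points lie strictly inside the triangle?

36

By the shoelace formula, twice the signed area is |((-3)·(-4) − (-4)·5) + ((-4)·(-4) − 5·(-4)) + (5·5 − (-3)·(-4))| = 81, so the area is 40.5.
The number of boundary lattice points is Σ gcd(|Δx|,|Δy|) = gcd(1,9) + gcd(9,0) + gcd(8,9) = 1+9+1 = 11.
By Pick's theorem A = I + B/2 − 1, so I = 40.5 − 11/2 + 1 = 36.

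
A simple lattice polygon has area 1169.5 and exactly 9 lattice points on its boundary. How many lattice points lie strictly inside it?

1166

From Pick's theorem, I = A − B/2 + 1 = 1169.5 − 9/2 + 1 = 1166.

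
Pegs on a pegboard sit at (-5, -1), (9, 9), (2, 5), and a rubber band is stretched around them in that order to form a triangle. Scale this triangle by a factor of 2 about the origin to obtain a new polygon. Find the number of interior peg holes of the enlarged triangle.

Using the shoelace formula, 2A = |((-5)·9 − 9·(-1)) + (9·5 − 2·9) + (2·(-1) − (-5)·5)| = 14, so the area is 7.
The number of boundary lattice points is Σ gcd(|Δx|,|Δy|) = gcd(14,10) + gcd(7,4) + gcd(7,6) = 2+1+1 = 4.
Scaling by 2 multiplies the area by 2² = 4 (so the new area is 28) and multiplies the boundary lattice-point count by 2, giving 8.
By Pick's theorem, the interior count of the dilated polygon is 28 − 8/2 + 1 = 25.

25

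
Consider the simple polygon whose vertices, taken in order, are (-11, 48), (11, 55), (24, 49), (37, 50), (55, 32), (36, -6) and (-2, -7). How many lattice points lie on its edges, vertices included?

42

Summing gcd(|Δx|,|Δy|) over the edges gives the boundary count: gcd(22,7) + gcd(13,6) + gcd(13,1) + gcd(18,18) + gcd(19,38) + gcd(38,1) + gcd(9,55) = 1+1+1+18+19+1+1 = 42.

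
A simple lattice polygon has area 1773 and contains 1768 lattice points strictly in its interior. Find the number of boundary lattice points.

12

Pick's theorem gives A = I + B/2 − 1, so B = 2(A − I + 1) = 2(1773 − 1768 + 1) = 12.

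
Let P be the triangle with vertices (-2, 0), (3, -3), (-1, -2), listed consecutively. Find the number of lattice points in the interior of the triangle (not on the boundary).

Using the shoelace formula, 2A = |((-2)·(-3) − 3·0) + (3·(-2) − (-1)·(-3)) + ((-1)·0 − (-2)·(-2))| = 7, so the area is 3.5.
The number of boundary lattice points is Σ gcd(|Δx|,|Δy|) = gcd(5,3) + gcd(4,1) + gcd(1,2) = 1+1+1 = 3.
By Pick's theorem A = I + B/2 − 1, so I = 3.5 − 3/2 + 1 = 3.

3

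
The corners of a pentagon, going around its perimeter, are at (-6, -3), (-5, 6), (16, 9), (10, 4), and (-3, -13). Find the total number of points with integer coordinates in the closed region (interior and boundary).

207

By the shoelace formula, twice the signed area is |((-6)·6 − (-5)·(-3)) + ((-5)·9 − 16·6) + (16·4 − 10·9) + (10·(-13) − (-3)·4) + ((-3)·(-3) − (-6)·(-13))| = 405, so the area is 405/2.
The number of boundary lattice points is Σ gcd(|Δx|,|Δy|) = gcd(1,9) + gcd(21,3) + gcd(6,5) + gcd(13,17) + gcd(3,10) = 1+3+1+1+1 = 7.
Pick's theorem gives I = A − B/2 + 1 = 405/2 − 7/2 + 1 = 200, so the closed region contains I + B = 200 + 7 = 207 lattice points.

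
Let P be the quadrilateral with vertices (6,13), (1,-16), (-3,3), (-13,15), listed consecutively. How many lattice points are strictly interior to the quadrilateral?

By the shoelace formula, twice the signed area is |(6·(-16) − 1·13) + (1·3 − (-3)·(-16)) + ((-3)·15 − (-13)·3) + ((-13)·13 − 6·15)| = 419, so the area is 209.5.
Along each edge there are gcd(|Δx|,|Δy|)+1 lattice points, so counting each shared vertex once the boundary has gcd(5,29) + gcd(4,19) + gcd(10,12) + gcd(19,2) = 1+1+2+1 = 5.
By Pick's theorem A = I + B/2 − 1, so I = 209.5 − 5/2 + 1 = 208.

208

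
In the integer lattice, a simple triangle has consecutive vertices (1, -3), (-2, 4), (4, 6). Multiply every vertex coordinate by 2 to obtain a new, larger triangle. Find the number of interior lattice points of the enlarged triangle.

Using the shoelace formula, 2A = |[1·4 − (-2)·(-3)] + [(-2)·6 − 4·4] + [4·(-3) − 1·6]| = 48, so the area is 24.
The number of boundary lattice points is Σ gcd(|Δx|,|Δy|) = gcd(3,7) + gcd(6,2) + gcd(3,9) = 1+2+3 = 6.
Scaling by 2 multiplies the area by 2² = 4 (so the new area is 96) and multiplies the boundary lattice-point count by 2, giving 12.
By Pick's theorem, the interior count of the dilated polygon is 96 − 12/2 + 1 = 91.

91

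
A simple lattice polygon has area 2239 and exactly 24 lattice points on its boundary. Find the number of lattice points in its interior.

From Pick's theorem, I = A − B/2 + 1 = 2239 − 24/2 + 1 = 2228.

2228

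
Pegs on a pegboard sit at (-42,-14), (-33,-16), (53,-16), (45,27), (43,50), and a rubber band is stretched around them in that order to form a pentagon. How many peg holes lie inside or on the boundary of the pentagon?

3208

Using the shoelace formula, 2A = |((-42)·(-16) − (-33)·(-14)) + ((-33)·(-16) − 53·(-16)) + (53·27 − 45·(-16)) + (45·50 − 43·27) + (43·(-14) − (-42)·50)| = 6324, so the area is 3162.
The number of boundary lattice points is Σ gcd(|Δx|,|Δy|) = gcd(9,2) + gcd(86,0) + gcd(8,43) + gcd(2,23) + gcd(85,64) = 1+86+1+1+1 = 90.
Pick's theorem gives I = A − B/2 + 1 = 3162 − 90/2 + 1 = 3118, so the closed region contains I + B = 3118 + 90 = 3208 lattice points.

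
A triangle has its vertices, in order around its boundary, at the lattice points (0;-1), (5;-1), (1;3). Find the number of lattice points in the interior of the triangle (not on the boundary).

6

The shoelace formula gives twice the area as |[0·(-1) − 5·(-1)] + [5·3 − 1·(-1)] + [1·(-1) − 0·3]| = 20, so the area is 10.
The number of boundary lattice points is Σ gcd(|Δx|,|Δy|) = gcd(5,0) + gcd(4,4) + gcd(1,4) = 5+4+1 = 10.
Pick's theorem gives I = A − B/2 + 1 = 10 − 10/2 + 1 = 6.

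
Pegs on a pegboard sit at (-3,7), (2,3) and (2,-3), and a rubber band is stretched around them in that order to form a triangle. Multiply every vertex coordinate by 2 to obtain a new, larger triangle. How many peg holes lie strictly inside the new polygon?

49

The shoelace formula gives twice the area as |[(-3)·3 − 2·7] + [2·(-3) − 2·3] + [2·7 − (-3)·(-3)]| = 30, so the area is 15.
Summing gcd(|Δx|,|Δy|) over the edges gives the boundary count: gcd(5,4) + gcd(0,6) + gcd(5,10) = 1+6+5 = 12.
Scaling by 2 multiplies the area by 2² = 4 (so the new area is 60) and multiplies the boundary lattice-point count by 2, giving 24.
By Pick's theorem, the interior count of the dilated polygon is 60 − 24/2 + 1 = 49.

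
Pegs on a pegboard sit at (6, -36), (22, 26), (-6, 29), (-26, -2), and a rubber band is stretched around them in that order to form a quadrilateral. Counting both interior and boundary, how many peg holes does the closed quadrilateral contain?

1732

By the shoelace formula, twice the signed area is |(6·26 − 22·(-36)) + (22·29 − (-6)·26) + ((-6)·(-2) − (-26)·29) + ((-26)·(-36) − 6·(-2))| = 3456, so the area is 1728.
Summing gcd(|Δx|,|Δy|) over the edges gives the boundary count: gcd(16,62) + gcd(28,3) + gcd(20,31) + gcd(32,34) = 2+1+1+2 = 6.
Pick's theorem gives I = A − B/2 + 1 = 1728 − 6/2 + 1 = 1726, so the closed region contains I + B = 1726 + 6 = 1732 lattice points.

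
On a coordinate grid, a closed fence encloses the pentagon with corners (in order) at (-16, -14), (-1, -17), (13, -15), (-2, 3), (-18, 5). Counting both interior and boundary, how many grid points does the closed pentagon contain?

The shoelace formula gives twice the area as |((-16)·(-17) − (-1)·(-14)) + ((-1)·(-15) − 13·(-17)) + (13·3 − (-2)·(-15)) + ((-2)·5 − (-18)·3) + ((-18)·(-14) − (-16)·5)| = 879, so the area is 439.5.
Summing gcd(|Δx|,|Δy|) over the edges gives the boundary count: gcd(15,3) + gcd(14,2) + gcd(15,18) + gcd(16,2) + gcd(2,19) = 3+2+3+2+1 = 11.
Pick's theorem gives I = A − B/2 + 1 = 439.5 − 11/2 + 1 = 435, so the closed region contains I + B = 435 + 11 = 446 lattice points.

446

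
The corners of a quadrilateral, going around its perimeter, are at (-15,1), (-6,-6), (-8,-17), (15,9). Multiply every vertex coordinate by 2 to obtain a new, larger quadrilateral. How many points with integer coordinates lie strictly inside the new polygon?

962

The shoelace formula gives twice the area as |((-15)·(-6) − (-6)·1) + ((-6)·(-17) − (-8)·(-6)) + ((-8)·9 − 15·(-17)) + (15·1 − (-15)·9)| = 483, so the area is 241.5.
Summing gcd(|Δx|,|Δy|) over the edges gives the boundary count: gcd(9,7) + gcd(2,11) + gcd(23,26) + gcd(30,8) = 1+1+1+2 = 5.
Scaling by 2 multiplies the area by 2² = 4 (so the new area is 966) and multiplies the boundary lattice-point count by 2, giving 10.
By Pick's theorem, the interior count of the dilated polygon is 966 − 10/2 + 1 = 962.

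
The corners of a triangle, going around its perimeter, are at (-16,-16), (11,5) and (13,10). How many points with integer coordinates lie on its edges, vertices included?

5

Summing gcd(|Δx|,|Δy|) over the edges gives the boundary count: gcd(27,21) + gcd(2,5) + gcd(29,26) = 3+1+1 = 5.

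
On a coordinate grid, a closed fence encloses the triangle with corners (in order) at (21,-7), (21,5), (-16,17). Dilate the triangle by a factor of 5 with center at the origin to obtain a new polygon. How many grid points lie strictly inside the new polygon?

5516

By the shoelace formula, twice the signed area is |(21·5 − 21·(-7)) + (21·17 − (-16)·5) + ((-16)·(-7) − 21·17)| = 444, so the area is 222.
Summing gcd(|Δx|,|Δy|) over the edges gives the boundary count: gcd(0,12) + gcd(37,12) + gcd(37,24) = 12+1+1 = 14.
Scaling by 5 multiplies the area by 5² = 25 (so the new area is 5550) and multiplies the boundary lattice-point count by 5, giving 70.
By Pick's theorem, the interior count of the dilated polygon is 5550 − 70/2 + 1 = 5516.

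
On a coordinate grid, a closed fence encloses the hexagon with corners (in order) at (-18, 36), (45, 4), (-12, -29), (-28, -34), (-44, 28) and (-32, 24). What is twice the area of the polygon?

The shoelace formula gives twice the area as |((-18)·4 − 45·36) + (45·(-29) − (-12)·4) + ((-12)·(-34) − (-28)·(-29)) + ((-28)·28 − (-44)·(-34)) + ((-44)·24 − (-32)·28) + ((-32)·36 − (-18)·24)| = 6513, so the area is 6513/2.

6513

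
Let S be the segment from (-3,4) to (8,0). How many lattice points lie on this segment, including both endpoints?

2

The number of lattice points on a segment between lattice points is gcd(|Δx|,|Δy|) + 1 = gcd(11,4) + 1 = 1 + 1 = 2.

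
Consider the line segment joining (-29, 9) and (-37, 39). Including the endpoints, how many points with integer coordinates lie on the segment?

3

The number of lattice points on a segment between lattice points is gcd(|Δx|,|Δy|) + 1 = gcd(8,30) + 1 = 2 + 1 = 3.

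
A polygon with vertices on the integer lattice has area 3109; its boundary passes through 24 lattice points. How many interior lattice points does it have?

Pick's theorem A = I + B/2 − 1 rearranges to I = A − B/2 + 1 = 3109 − 24/2 + 1 = 3098.

3098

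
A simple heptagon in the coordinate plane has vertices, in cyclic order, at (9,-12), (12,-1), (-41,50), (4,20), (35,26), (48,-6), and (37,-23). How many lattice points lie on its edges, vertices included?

Summing gcd(|Δx|,|Δy|) over the edges gives the boundary count: gcd(3,11) + gcd(53,51) + gcd(45,30) + gcd(31,6) + gcd(13,32) + gcd(11,17) + gcd(28,11) = 1+1+15+1+1+1+1 = 21.

21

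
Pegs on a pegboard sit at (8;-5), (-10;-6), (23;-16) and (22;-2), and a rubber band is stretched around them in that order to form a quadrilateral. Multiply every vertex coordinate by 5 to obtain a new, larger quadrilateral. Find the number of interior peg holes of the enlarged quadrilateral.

5141

The shoelace formula gives twice the area as |[8·(-6) − (-10)·(-5)] + [(-10)·(-16) − 23·(-6)] + [23·(-2) − 22·(-16)] + [22·(-5) − 8·(-2)]| = 412, so the area is 206.
The number of boundary lattice points is Σ gcd(|Δx|,|Δy|) = gcd(18,1) + gcd(33,10) + gcd(1,14) + gcd(14,3) = 1+1+1+1 = 4.
Scaling by 5 multiplies the area by 5² = 25 (so the new area is 5150) and multiplies the boundary lattice-point count by 5, giving 20.
By Pick's theorem, the interior count of the dilated polygon is 5150 − 20/2 + 1 = 5141.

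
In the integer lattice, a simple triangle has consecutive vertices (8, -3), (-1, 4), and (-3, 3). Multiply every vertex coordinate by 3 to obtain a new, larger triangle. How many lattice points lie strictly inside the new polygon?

100

Using the shoelace formula, 2A = |(8·4 − (-1)·(-3)) + ((-1)·3 − (-3)·4) + ((-3)·(-3) − 8·3)| = 23, so the area is 11.5.
Summing gcd(|Δx|,|Δy|) over the edges gives the boundary count: gcd(9,7) + gcd(2,1) + gcd(11,6) = 1+1+1 = 3.
Scaling by 3 multiplies the area by 3² = 9 (so the new area is 103.5) and multiplies the boundary lattice-point count by 3, giving 9.
By Pick's theorem, the interior count of the dilated polygon is 103.5 − 9/2 + 1 = 100.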